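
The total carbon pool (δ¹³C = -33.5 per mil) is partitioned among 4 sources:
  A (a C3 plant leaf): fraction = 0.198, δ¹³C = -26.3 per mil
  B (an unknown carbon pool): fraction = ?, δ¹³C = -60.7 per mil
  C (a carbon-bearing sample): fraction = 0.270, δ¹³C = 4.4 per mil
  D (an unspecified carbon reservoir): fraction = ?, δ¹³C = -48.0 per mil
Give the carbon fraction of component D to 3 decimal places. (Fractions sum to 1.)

Let f_D and f_B be the unknown fractions; fractions sum to 1 so f_D + f_B = 0.532.
Mass balance: Σ fᵢ·δᵢ = δ_bulk ⇒ f_D·(-48.0) + f_B·(-60.7) = -33.5 − (-4.019) = -29.481
Substitute f_B = 0.532 − f_D:
f_D·(-48.0 − -60.7) = -29.481 − 0.532×(-60.7) = 2.812
f_D = 2.812 / 12.7 = 0.2214

0.221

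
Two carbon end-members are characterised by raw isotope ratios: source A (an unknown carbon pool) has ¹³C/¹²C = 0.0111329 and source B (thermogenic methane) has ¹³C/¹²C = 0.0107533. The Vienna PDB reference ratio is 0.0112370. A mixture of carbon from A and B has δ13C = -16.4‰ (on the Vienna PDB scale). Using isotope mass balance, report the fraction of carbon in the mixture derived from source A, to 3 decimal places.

0.789

δ_A = (0.0111329/0.0112370 − 1)×1000 = (0.990736 − 1)×1000 = -9.264‰
δ_B = (0.0107533/0.0112370 − 1)×1000 = (0.956955 − 1)×1000 = -43.045‰
f_A = (δ_mix − δ_B)/(δ_A − δ_B) = (-16.4 − (-43.045))/(-9.264 − (-43.045))
f_A = 26.645 / 33.781 = 0.7888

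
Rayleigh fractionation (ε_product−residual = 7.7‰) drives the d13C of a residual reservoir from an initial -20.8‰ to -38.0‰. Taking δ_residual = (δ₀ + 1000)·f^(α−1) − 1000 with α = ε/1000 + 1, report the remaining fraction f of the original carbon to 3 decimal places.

α − 1 = ε/1000 = 0.0077
(δ_res + 1000)/(δ₀ + 1000) = (-38.0 + 1000)/(-20.8 + 1000) = 962.0/979.2 = 0.982435
f = 0.982435^(1/0.0077) = exp(ln(0.982435)/0.0077) = exp(-0.01772/0.0077)
f = exp(-2.3015) = 0.1001

0.100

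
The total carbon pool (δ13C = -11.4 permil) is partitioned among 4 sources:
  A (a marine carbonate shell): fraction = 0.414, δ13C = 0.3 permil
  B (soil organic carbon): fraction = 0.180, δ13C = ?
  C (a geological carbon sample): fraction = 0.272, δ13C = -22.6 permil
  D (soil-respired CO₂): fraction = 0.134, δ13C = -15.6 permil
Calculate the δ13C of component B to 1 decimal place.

-18.3 permil

Isotope mass balance: δ_bulk = Σ fᵢ·δᵢ.
-11.4 = 0.414×(0.3) + 0.180×δ_B + 0.272×(-22.6) + 0.134×(-15.6)
0.180·δ_B = -11.4 − (-8.113) = -3.287
δ_B = -3.287 / 0.180 = -18.26 permil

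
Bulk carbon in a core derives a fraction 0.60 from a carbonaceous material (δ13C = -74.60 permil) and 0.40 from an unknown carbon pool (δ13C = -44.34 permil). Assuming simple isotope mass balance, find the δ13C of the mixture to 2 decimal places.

-62.50 permil

δ_mix = f_A·δ_A + f_B·δ_B
δ_mix = 0.60 × (-74.60) + 0.40 × (-44.34)
δ_mix = -44.760 + -17.736 = -62.496 permil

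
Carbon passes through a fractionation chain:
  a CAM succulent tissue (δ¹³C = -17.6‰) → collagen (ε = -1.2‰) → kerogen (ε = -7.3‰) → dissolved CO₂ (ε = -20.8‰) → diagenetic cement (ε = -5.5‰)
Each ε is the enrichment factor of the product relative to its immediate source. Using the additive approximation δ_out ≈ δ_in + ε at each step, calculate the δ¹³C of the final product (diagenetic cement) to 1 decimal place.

step 1: δ ≈ -17.6 + (-1.2) = -18.8‰
step 2: δ ≈ -18.8 + (-7.3) = -26.1‰
step 3: δ ≈ -26.1 + (-20.8) = -46.9‰
step 4: δ ≈ -46.9 + (-5.5) = -52.4‰

-52.4‰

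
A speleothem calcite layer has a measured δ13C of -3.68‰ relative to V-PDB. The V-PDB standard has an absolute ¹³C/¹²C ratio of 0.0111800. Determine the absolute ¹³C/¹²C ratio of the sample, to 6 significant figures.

0.0111389

R_sample = R_standard × (δ13C/1000 + 1)
R_sample = 0.0111800 × (-3.68/1000 + 1) = 0.0111800 × 0.996320
R_sample = 0.0111389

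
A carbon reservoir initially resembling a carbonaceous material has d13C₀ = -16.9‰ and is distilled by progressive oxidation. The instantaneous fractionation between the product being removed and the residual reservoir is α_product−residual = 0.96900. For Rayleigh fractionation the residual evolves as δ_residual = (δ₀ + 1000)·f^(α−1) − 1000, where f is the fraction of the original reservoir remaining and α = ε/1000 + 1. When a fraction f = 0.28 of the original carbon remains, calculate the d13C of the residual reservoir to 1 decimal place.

Rayleigh residual: δ_res = (δ₀ + 1000)·f^(α−1) − 1000
α − 1 = -0.03100
f^(α−1) = 0.28^(-0.03100) = 1.040251
δ_res = (-16.9 + 1000) × 1.040251 − 1000 = 1022.671 − 1000 = 22.67‰

22.7‰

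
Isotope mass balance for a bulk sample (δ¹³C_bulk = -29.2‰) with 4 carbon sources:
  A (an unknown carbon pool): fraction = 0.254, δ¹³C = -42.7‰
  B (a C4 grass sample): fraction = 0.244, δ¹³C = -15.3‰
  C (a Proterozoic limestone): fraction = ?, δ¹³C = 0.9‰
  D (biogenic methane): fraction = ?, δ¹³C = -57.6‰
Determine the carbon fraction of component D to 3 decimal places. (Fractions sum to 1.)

Let f_D and f_C be the unknown fractions; fractions sum to 1 so f_D + f_C = 0.502.
Mass balance: Σ fᵢ·δᵢ = δ_bulk ⇒ f_D·(-57.6) + f_C·(0.9) = -29.2 − (-14.579) = -14.621
Substitute f_C = 0.502 − f_D:
f_D·(-57.6 − 0.9) = -14.621 − 0.502×(0.9) = -15.073
f_D = -15.073 / -58.5 = 0.2577

0.258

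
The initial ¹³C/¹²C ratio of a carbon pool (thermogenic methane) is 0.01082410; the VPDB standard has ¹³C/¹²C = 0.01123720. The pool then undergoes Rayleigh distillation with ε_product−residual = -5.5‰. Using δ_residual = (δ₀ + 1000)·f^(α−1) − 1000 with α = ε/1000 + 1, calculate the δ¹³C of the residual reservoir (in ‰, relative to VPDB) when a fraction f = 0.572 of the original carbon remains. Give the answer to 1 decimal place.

δ₀ = (0.01082410/0.01123720 − 1)×1000 = (0.963238 − 1)×1000 = -36.762‰
α − 1 = ε/1000 = -0.0055
f^(α−1) = 0.572^(-0.0055) = 1.003077
δ_res = (-36.762 + 1000) × 1.003077 − 1000 = 966.202 − 1000 = -33.80‰

-33.8‰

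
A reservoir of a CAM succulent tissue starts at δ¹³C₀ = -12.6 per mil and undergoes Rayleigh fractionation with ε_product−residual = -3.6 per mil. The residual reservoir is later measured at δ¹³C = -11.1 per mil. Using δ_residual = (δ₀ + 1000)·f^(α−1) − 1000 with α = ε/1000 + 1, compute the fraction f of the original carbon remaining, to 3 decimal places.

0.656

α − 1 = ε/1000 = -0.0036
(δ_res + 1000)/(δ₀ + 1000) = (-11.1 + 1000)/(-12.6 + 1000) = 988.9/987.4 = 1.001519
f = 1.001519^(1/-0.0036) = exp(ln(1.001519)/-0.0036) = exp(0.00152/-0.0036)
f = exp(-0.4217) = 0.6560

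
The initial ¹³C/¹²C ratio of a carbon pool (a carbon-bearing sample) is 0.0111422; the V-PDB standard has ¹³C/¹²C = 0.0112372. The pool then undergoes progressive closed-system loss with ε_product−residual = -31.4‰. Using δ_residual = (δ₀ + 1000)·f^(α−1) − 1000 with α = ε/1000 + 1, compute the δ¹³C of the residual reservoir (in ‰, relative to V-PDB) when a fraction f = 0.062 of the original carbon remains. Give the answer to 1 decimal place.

82.0‰

δ₀ = (0.0111422/0.0112372 − 1)×1000 = (0.991546 − 1)×1000 = -8.454‰
α − 1 = ε/1000 = -0.0314
f^(α−1) = 0.062^(-0.0314) = 1.091237
δ_res = (-8.454 + 1000) × 1.091237 − 1000 = 1082.011 − 1000 = 82.01‰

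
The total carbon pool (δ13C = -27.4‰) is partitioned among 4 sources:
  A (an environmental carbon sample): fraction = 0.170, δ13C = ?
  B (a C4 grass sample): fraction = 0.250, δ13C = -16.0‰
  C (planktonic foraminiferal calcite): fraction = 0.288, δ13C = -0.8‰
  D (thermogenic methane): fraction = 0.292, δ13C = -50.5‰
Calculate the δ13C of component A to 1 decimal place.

-49.6‰

Isotope mass balance: δ_bulk = Σ fᵢ·δᵢ.
-27.4 = 0.170×δ_A + 0.250×(-16.0) + 0.288×(-0.8) + 0.292×(-50.5)
0.170·δ_A = -27.4 − (-18.976) = -8.424
δ_A = -8.424 / 0.170 = -49.55‰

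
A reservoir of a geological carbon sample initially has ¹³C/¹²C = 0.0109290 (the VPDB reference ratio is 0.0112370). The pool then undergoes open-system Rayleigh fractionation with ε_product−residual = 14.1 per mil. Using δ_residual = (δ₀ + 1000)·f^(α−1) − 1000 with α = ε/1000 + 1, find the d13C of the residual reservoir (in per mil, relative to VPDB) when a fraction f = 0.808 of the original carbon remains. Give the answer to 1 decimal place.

-30.3 per mil

δ₀ = (0.0109290/0.0112370 − 1)×1000 = (0.972591 − 1)×1000 = -27.409 per mil
α − 1 = ε/1000 = 0.0141
f^(α−1) = 0.808^(0.0141) = 0.996998
δ_res = (-27.409 + 1000) × 0.996998 − 1000 = 969.671 − 1000 = -30.33 per mil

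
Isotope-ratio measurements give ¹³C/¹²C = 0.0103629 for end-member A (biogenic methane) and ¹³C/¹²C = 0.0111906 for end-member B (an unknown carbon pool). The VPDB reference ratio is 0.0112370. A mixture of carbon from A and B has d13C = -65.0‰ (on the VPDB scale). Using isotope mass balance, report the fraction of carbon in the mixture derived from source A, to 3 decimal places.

δ_A = (0.0103629/0.0112370 − 1)×1000 = (0.922212 − 1)×1000 = -77.788‰
δ_B = (0.0111906/0.0112370 − 1)×1000 = (0.995871 − 1)×1000 = -4.129‰
f_A = (δ_mix − δ_B)/(δ_A − δ_B) = (-65.0 − (-4.129))/(-77.788 − (-4.129))
f_A = -60.871 / -73.658 = 0.8264

0.826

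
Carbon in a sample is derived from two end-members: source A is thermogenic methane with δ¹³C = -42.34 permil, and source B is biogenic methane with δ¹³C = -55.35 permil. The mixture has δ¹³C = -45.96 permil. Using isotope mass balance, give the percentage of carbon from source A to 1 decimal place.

δ_mix = f_A·δ_A + (1 − f_A)·δ_B  ⇒  f_A = (δ_mix − δ_B)/(δ_A − δ_B)
f_A = (-45.96 − (-55.35)) / (-42.34 − (-55.35))
f_A = 9.39 / 13.01 = 0.7218

72.2%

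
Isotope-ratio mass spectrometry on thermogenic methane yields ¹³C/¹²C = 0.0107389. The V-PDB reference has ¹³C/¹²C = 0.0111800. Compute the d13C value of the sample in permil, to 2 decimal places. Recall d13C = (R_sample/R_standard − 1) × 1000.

d13C = (R_sample / R_standard − 1) × 1000
R_sample / R_standard = 0.0107389 / 0.0111800 = 0.960546
d13C = (0.960546 − 1) × 1000 = -39.454 permil

-39.45 permil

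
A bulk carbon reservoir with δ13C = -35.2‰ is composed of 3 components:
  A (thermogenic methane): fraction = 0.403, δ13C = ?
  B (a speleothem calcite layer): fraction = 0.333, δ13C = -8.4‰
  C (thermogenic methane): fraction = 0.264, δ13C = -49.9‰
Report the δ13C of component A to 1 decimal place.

-47.7‰

Isotope mass balance: δ_bulk = Σ fᵢ·δᵢ.
-35.2 = 0.403×δ_A + 0.333×(-8.4) + 0.264×(-49.9)
0.403·δ_A = -35.2 − (-15.971) = -19.229
δ_A = -19.229 / 0.403 = -47.72‰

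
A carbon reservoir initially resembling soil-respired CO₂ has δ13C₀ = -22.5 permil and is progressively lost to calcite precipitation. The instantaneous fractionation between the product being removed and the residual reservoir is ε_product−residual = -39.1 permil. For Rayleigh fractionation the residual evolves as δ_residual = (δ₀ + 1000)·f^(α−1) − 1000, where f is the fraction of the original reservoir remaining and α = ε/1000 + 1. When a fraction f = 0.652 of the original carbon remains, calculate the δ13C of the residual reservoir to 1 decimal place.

Rayleigh residual: δ_res = (δ₀ + 1000)·f^(α−1) − 1000
α = ε/1000 + 1 = 0.96090, so α − 1 = -0.03910
f^(α−1) = 0.652^(-0.03910) = 1.016864
δ_res = (-22.5 + 1000) × 1.016864 − 1000 = 993.985 − 1000 = -6.02 permil

-6.0 permil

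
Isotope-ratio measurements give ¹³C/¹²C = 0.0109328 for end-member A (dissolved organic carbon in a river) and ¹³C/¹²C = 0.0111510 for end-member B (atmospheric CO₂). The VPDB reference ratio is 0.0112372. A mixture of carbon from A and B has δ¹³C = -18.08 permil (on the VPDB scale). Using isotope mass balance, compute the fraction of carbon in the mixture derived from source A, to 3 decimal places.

δ_A = (0.0109328/0.0112372 − 1)×1000 = (0.972911 − 1)×1000 = -27.089 permil
δ_B = (0.0111510/0.0112372 − 1)×1000 = (0.992329 − 1)×1000 = -7.671 permil
f_A = (δ_mix − δ_B)/(δ_A − δ_B) = (-18.08 − (-7.671))/(-27.089 − (-7.671))
f_A = -10.409 / -19.418 = 0.5361

0.536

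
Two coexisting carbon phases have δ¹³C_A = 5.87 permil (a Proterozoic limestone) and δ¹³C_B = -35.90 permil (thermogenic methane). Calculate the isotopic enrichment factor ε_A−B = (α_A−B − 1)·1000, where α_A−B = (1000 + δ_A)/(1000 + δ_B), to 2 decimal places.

α_A−B = (1000 + 5.87) / (1000 + -35.90) = 1005.87 / 964.10 = 1.043325
ε_A−B = (1.043325 − 1) × 1000 = 43.325 permil
(The approximation ε ≈ δ_A − δ_B would give 41.77 permil.)

43.33 permil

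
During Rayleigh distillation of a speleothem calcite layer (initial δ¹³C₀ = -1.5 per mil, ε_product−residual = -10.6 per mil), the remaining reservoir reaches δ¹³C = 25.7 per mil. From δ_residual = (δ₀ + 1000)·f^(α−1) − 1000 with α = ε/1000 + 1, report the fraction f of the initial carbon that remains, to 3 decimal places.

α − 1 = ε/1000 = -0.0106
(δ_res + 1000)/(δ₀ + 1000) = (25.7 + 1000)/(-1.5 + 1000) = 1025.7/998.5 = 1.027241
f = 1.027241^(1/-0.0106) = exp(ln(1.027241)/-0.0106) = exp(0.02688/-0.0106)
f = exp(-2.5355) = 0.0792

0.079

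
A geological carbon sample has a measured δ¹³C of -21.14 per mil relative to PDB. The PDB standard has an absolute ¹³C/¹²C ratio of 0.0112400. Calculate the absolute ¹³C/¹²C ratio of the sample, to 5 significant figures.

0.011002

R_sample = R_standard × (δ¹³C/1000 + 1)
R_sample = 0.0112400 × (-21.14/1000 + 1) = 0.0112400 × 0.978860
R_sample = 0.0110024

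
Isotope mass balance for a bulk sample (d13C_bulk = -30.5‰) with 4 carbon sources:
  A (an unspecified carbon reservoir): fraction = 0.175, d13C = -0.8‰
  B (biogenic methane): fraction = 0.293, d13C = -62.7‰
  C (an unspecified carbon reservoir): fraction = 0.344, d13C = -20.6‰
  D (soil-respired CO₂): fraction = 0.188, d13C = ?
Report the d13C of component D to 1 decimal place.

Isotope mass balance: δ_bulk = Σ fᵢ·δᵢ.
-30.5 = 0.175×(-0.8) + 0.293×(-62.7) + 0.344×(-20.6) + 0.188×δ_D
0.188·δ_D = -30.5 − (-25.598) = -4.902
δ_D = -4.902 / 0.188 = -26.08‰

-26.1‰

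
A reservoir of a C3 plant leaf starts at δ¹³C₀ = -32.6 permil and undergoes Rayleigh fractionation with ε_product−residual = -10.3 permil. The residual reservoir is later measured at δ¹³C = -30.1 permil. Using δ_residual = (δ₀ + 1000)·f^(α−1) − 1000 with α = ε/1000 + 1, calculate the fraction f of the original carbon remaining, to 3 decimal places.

α − 1 = ε/1000 = -0.0103
(δ_res + 1000)/(δ₀ + 1000) = (-30.1 + 1000)/(-32.6 + 1000) = 969.9/967.4 = 1.002584
f = 1.002584^(1/-0.0103) = exp(ln(1.002584)/-0.0103) = exp(0.00258/-0.0103)
f = exp(-0.2506) = 0.7784

0.778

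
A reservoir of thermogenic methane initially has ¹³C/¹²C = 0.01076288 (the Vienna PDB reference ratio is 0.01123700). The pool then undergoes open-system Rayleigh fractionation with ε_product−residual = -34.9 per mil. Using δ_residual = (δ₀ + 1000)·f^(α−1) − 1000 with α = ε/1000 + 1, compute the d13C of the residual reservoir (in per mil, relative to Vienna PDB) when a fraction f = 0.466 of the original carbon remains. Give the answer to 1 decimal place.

δ₀ = (0.01076288/0.01123700 − 1)×1000 = (0.957807 − 1)×1000 = -42.193 per mil
α − 1 = ε/1000 = -0.0349
f^(α−1) = 0.466^(-0.0349) = 1.027007
δ_res = (-42.193 + 1000) × 1.027007 − 1000 = 983.675 − 1000 = -16.33 per mil

-16.3 per mil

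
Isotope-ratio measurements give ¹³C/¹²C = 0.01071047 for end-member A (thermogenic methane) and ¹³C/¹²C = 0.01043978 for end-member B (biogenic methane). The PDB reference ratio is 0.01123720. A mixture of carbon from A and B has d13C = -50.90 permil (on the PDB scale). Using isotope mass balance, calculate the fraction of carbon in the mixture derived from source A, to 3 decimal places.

0.833

δ_A = (0.01071047/0.01123720 − 1)×1000 = (0.953126 − 1)×1000 = -46.874 permil
δ_B = (0.01043978/0.01123720 − 1)×1000 = (0.929037 − 1)×1000 = -70.963 permil
f_A = (δ_mix − δ_B)/(δ_A − δ_B) = (-50.90 − (-70.963))/(-46.874 − (-70.963))
f_A = 20.063 / 24.089 = 0.8329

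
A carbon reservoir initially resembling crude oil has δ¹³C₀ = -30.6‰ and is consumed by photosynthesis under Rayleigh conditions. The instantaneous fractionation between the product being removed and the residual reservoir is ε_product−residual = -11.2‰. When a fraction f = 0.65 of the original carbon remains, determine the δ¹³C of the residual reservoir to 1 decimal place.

-25.9‰

Rayleigh residual: δ_res = (δ₀ + 1000)·f^(α−1) − 1000
α = ε/1000 + 1 = 0.98880, so α − 1 = -0.01120
f^(α−1) = 0.65^(-0.01120) = 1.004836
δ_res = (-30.6 + 1000) × 1.004836 − 1000 = 974.088 − 1000 = -25.91‰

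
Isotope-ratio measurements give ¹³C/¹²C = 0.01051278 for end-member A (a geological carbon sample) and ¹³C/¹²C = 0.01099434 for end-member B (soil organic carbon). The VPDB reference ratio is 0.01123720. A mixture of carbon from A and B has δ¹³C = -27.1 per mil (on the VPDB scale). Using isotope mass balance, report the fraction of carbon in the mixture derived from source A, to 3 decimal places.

δ_A = (0.01051278/0.01123720 − 1)×1000 = (0.935534 − 1)×1000 = -64.466 per mil
δ_B = (0.01099434/0.01123720 − 1)×1000 = (0.978388 − 1)×1000 = -21.612 per mil
f_A = (δ_mix − δ_B)/(δ_A − δ_B) = (-27.1 − (-21.612))/(-64.466 − (-21.612))
f_A = -5.488 / -42.854 = 0.1281

0.128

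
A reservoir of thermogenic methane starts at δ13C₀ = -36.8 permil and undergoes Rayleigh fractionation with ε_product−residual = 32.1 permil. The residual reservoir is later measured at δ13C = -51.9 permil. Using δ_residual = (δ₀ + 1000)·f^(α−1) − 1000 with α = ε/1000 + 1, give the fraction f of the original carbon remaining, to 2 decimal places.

0.61

α − 1 = ε/1000 = 0.0321
(δ_res + 1000)/(δ₀ + 1000) = (-51.9 + 1000)/(-36.8 + 1000) = 948.1/963.2 = 0.984323
f = 0.984323^(1/0.0321) = exp(ln(0.984323)/0.0321) = exp(-0.01580/0.0321)
f = exp(-0.4922) = 0.6113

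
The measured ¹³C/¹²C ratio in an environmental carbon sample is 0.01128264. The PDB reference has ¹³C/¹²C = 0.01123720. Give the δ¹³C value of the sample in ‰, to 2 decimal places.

δ¹³C = (R_sample / R_standard − 1) × 1000
R_sample / R_standard = 0.01128264 / 0.01123720 = 1.004044
δ¹³C = (1.004044 − 1) × 1000 = 4.044‰

4.04‰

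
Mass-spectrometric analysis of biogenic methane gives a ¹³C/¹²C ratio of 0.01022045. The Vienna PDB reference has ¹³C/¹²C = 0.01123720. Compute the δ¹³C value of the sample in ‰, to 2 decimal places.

δ¹³C = (R_sample / R_standard − 1) × 1000
R_sample / R_standard = 0.01022045 / 0.01123720 = 0.909519
δ¹³C = (0.909519 − 1) × 1000 = -90.481‰

-90.48‰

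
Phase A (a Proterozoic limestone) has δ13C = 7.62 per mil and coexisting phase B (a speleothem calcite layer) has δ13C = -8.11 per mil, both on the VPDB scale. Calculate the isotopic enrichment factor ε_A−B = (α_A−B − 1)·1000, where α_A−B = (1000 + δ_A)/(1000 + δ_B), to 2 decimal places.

15.86 per mil

α_A−B = (1000 + 7.62) / (1000 + -8.11) = 1007.62 / 991.89 = 1.015859
ε_A−B = (1.015859 − 1) × 1000 = 15.859 per mil
(The approximation ε ≈ δ_A − δ_B would give 15.73 per mil.)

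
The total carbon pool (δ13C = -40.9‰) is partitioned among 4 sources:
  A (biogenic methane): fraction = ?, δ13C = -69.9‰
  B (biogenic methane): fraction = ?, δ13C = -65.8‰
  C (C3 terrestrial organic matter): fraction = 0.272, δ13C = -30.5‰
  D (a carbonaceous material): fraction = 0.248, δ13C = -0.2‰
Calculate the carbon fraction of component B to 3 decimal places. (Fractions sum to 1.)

0.243

Let f_B and f_A be the unknown fractions; fractions sum to 1 so f_B + f_A = 0.480.
Mass balance: Σ fᵢ·δᵢ = δ_bulk ⇒ f_B·(-65.8) + f_A·(-69.9) = -40.9 − (-8.346) = -32.554
Substitute f_A = 0.480 − f_B:
f_B·(-65.8 − -69.9) = -32.554 − 0.480×(-69.9) = 0.998
f_B = 0.998 / 4.1 = 0.2433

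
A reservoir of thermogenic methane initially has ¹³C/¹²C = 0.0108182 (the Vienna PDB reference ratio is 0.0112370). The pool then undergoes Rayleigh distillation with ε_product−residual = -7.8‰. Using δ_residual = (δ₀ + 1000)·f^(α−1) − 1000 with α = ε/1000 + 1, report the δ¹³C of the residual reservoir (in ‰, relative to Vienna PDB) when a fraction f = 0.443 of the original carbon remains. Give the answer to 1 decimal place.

-31.1‰

δ₀ = (0.0108182/0.0112370 − 1)×1000 = (0.962730 − 1)×1000 = -37.270‰
α − 1 = ε/1000 = -0.0078
f^(α−1) = 0.443^(-0.0078) = 1.006371
δ_res = (-37.270 + 1000) × 1.006371 − 1000 = 968.864 − 1000 = -31.14‰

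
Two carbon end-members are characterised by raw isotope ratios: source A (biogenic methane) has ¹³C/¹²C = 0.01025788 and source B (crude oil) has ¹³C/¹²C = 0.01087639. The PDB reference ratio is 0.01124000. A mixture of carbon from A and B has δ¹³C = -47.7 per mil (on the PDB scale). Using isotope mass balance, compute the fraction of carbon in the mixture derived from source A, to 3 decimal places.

0.279

δ_A = (0.01025788/0.01124000 − 1)×1000 = (0.912623 − 1)×1000 = -87.377 per mil
δ_B = (0.01087639/0.01124000 − 1)×1000 = (0.967650 − 1)×1000 = -32.350 per mil
f_A = (δ_mix − δ_B)/(δ_A − δ_B) = (-47.7 − (-32.350))/(-87.377 − (-32.350))
f_A = -15.350 / -55.028 = 0.2790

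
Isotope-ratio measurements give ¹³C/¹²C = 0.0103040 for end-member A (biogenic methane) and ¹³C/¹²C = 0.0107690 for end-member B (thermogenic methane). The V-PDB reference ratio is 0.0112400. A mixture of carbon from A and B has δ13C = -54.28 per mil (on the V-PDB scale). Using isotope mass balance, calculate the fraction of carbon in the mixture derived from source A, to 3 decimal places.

δ_A = (0.0103040/0.0112400 − 1)×1000 = (0.916726 − 1)×1000 = -83.274 per mil
δ_B = (0.0107690/0.0112400 − 1)×1000 = (0.958096 − 1)×1000 = -41.904 per mil
f_A = (δ_mix − δ_B)/(δ_A − δ_B) = (-54.28 − (-41.904))/(-83.274 − (-41.904))
f_A = -12.376 / -41.370 = 0.2992

0.299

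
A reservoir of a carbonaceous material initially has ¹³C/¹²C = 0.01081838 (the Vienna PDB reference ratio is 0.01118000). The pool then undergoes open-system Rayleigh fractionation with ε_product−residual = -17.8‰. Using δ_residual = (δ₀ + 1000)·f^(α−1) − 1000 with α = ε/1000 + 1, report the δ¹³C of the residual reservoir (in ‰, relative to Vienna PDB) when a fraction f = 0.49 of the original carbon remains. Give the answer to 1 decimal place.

-20.0‰

δ₀ = (0.01081838/0.01118000 − 1)×1000 = (0.967655 − 1)×1000 = -32.345‰
α − 1 = ε/1000 = -0.0178
f^(α−1) = 0.49^(-0.0178) = 1.012779
δ_res = (-32.345 + 1000) × 1.012779 − 1000 = 980.020 − 1000 = -19.98‰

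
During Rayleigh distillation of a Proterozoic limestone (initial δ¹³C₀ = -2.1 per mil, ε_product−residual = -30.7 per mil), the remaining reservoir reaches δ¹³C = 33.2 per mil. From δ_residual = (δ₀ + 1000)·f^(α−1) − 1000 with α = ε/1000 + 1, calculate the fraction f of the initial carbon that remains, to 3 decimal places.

α − 1 = ε/1000 = -0.0307
(δ_res + 1000)/(δ₀ + 1000) = (33.2 + 1000)/(-2.1 + 1000) = 1033.2/997.9 = 1.035374
f = 1.035374^(1/-0.0307) = exp(ln(1.035374)/-0.0307) = exp(0.03476/-0.0307)
f = exp(-1.1323) = 0.3223

0.322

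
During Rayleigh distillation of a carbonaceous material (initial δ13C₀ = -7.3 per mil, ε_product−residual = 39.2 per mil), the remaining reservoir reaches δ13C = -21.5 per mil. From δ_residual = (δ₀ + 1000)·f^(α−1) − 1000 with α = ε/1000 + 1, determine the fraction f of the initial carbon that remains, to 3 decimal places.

α − 1 = ε/1000 = 0.0392
(δ_res + 1000)/(δ₀ + 1000) = (-21.5 + 1000)/(-7.3 + 1000) = 978.5/992.7 = 0.985696
f = 0.985696^(1/0.0392) = exp(ln(0.985696)/0.0392) = exp(-0.01441/0.0392)
f = exp(-0.3675) = 0.6924

0.692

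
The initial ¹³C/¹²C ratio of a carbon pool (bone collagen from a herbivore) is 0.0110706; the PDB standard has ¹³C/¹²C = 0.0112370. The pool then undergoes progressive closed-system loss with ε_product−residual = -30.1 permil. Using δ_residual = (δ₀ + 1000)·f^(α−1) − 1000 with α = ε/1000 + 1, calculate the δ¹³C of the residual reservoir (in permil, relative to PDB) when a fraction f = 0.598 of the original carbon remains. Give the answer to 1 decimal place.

δ₀ = (0.0110706/0.0112370 − 1)×1000 = (0.985192 − 1)×1000 = -14.808 permil
α − 1 = ε/1000 = -0.0301
f^(α−1) = 0.598^(-0.0301) = 1.015597
δ_res = (-14.808 + 1000) × 1.015597 − 1000 = 1000.558 − 1000 = 0.56 permil

0.6 permil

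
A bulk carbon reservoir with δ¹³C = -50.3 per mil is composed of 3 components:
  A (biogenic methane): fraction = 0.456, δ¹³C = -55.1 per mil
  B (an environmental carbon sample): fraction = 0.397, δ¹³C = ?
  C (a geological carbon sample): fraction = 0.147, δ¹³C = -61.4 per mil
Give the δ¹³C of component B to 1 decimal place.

-40.7 per mil

Isotope mass balance: δ_bulk = Σ fᵢ·δᵢ.
-50.3 = 0.456×(-55.1) + 0.397×δ_B + 0.147×(-61.4)
0.397·δ_B = -50.3 − (-34.151) = -16.149
δ_B = -16.149 / 0.397 = -40.68 per mil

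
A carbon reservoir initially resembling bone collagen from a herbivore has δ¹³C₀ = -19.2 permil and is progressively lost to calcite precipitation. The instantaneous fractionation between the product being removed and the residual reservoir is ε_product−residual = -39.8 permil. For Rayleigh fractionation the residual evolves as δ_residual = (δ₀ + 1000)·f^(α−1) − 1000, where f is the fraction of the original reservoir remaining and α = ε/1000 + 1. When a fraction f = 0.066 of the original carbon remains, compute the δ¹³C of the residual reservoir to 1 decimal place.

92.9 permil

Rayleigh residual: δ_res = (δ₀ + 1000)·f^(α−1) − 1000
α = ε/1000 + 1 = 0.96020, so α − 1 = -0.03980
f^(α−1) = 0.066^(-0.03980) = 1.114249
δ_res = (-19.2 + 1000) × 1.114249 − 1000 = 1092.855 − 1000 = 92.86 permil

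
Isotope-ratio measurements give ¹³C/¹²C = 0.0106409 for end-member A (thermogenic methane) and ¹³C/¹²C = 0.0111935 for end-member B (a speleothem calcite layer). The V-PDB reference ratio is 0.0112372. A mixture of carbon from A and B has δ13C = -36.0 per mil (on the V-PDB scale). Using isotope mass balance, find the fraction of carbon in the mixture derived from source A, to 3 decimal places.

δ_A = (0.0106409/0.0112372 − 1)×1000 = (0.946935 − 1)×1000 = -53.065 per mil
δ_B = (0.0111935/0.0112372 − 1)×1000 = (0.996111 − 1)×1000 = -3.889 per mil
f_A = (δ_mix − δ_B)/(δ_A − δ_B) = (-36.0 − (-3.889))/(-53.065 − (-3.889))
f_A = -32.111 / -49.176 = 0.6530

0.653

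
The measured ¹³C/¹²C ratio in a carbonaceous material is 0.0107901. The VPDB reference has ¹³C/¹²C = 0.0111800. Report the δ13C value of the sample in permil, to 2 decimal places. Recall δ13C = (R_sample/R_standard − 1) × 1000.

δ13C = (R_sample / R_standard − 1) × 1000
R_sample / R_standard = 0.0107901 / 0.0111800 = 0.965125
δ13C = (0.965125 − 1) × 1000 = -34.875 permil

-34.87 permil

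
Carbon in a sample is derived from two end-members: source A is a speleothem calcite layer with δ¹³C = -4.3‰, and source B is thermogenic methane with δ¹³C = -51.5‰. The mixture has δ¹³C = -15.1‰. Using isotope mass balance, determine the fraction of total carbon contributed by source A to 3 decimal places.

0.771

δ_mix = f_A·δ_A + (1 − f_A)·δ_B  ⇒  f_A = (δ_mix − δ_B)/(δ_A − δ_B)
f_A = (-15.1 − (-51.5)) / (-4.3 − (-51.5))
f_A = 36.4 / 47.2 = 0.7712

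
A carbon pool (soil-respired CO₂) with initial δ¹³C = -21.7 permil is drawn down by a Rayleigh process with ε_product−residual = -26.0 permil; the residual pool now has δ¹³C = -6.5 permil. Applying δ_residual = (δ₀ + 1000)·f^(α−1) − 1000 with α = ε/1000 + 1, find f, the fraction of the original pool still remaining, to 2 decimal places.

α − 1 = ε/1000 = -0.0260
(δ_res + 1000)/(δ₀ + 1000) = (-6.5 + 1000)/(-21.7 + 1000) = 993.5/978.3 = 1.015537
f = 1.015537^(1/-0.0260) = exp(ln(1.015537)/-0.0260) = exp(0.01542/-0.0260)
f = exp(-0.5930) = 0.5527

0.55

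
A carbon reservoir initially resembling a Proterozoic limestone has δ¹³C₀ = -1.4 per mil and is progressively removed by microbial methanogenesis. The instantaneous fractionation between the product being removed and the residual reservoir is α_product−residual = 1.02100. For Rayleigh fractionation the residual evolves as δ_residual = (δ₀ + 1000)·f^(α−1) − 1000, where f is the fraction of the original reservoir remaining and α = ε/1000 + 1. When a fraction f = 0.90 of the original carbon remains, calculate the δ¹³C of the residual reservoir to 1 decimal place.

-3.6 per mil

Rayleigh residual: δ_res = (δ₀ + 1000)·f^(α−1) − 1000
α − 1 = 0.02100
f^(α−1) = 0.90^(0.02100) = 0.997790
δ_res = (-1.4 + 1000) × 0.997790 − 1000 = 996.393 − 1000 = -3.61 per mil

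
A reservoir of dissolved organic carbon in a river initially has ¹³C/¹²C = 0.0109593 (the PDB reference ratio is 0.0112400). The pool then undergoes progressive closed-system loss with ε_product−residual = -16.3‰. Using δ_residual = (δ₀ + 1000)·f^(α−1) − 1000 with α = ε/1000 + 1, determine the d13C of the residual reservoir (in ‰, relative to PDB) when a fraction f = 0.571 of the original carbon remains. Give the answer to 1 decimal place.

δ₀ = (0.0109593/0.0112400 − 1)×1000 = (0.975027 − 1)×1000 = -24.973‰
α − 1 = ε/1000 = -0.0163
f^(α−1) = 0.571^(-0.0163) = 1.009176
δ_res = (-24.973 + 1000) × 1.009176 − 1000 = 983.973 − 1000 = -16.03‰

-16.0‰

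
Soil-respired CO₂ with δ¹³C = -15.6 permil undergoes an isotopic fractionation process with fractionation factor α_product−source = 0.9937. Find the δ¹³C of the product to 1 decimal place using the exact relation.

-21.8 permil

δ_product = (δ_source + 1000)·α − 1000
δ_product = (-15.6 + 1000) × 0.9937 − 1000
δ_product = 978.198 − 1000 = -21.80 permil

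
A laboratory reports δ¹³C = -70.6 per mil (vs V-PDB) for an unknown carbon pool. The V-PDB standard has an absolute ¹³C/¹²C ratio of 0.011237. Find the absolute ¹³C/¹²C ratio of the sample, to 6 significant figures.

0.0104437

R_sample = R_standard × (δ¹³C/1000 + 1)
R_sample = 0.011237 × (-70.6/1000 + 1) = 0.011237 × 0.929400
R_sample = 0.0104437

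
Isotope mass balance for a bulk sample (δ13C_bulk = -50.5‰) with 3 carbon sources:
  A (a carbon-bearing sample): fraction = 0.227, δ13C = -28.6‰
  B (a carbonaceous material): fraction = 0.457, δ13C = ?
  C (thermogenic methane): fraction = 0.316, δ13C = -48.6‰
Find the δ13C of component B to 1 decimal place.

-62.7‰

Isotope mass balance: δ_bulk = Σ fᵢ·δᵢ.
-50.5 = 0.227×(-28.6) + 0.457×δ_B + 0.316×(-48.6)
0.457·δ_B = -50.5 − (-21.850) = -28.650
δ_B = -28.650 / 0.457 = -62.69‰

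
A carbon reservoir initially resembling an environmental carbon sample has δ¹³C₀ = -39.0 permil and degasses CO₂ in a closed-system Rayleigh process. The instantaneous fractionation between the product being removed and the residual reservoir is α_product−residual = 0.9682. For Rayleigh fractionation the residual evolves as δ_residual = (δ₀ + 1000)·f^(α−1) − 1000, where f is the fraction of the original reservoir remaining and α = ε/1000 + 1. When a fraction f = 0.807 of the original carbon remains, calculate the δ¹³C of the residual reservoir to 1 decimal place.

Rayleigh residual: δ_res = (δ₀ + 1000)·f^(α−1) − 1000
α − 1 = -0.03180
f^(α−1) = 0.807^(-0.03180) = 1.006842
δ_res = (-39.0 + 1000) × 1.006842 − 1000 = 967.575 − 1000 = -32.42 permil

-32.4 permil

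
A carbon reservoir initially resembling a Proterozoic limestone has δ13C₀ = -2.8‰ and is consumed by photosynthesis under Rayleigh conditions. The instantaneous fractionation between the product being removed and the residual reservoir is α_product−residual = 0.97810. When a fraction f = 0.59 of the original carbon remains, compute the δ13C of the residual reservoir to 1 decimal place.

8.8‰

Rayleigh residual: δ_res = (δ₀ + 1000)·f^(α−1) − 1000
α − 1 = -0.02190
f^(α−1) = 0.59^(-0.02190) = 1.011622
δ_res = (-2.8 + 1000) × 1.011622 − 1000 = 1008.790 − 1000 = 8.79‰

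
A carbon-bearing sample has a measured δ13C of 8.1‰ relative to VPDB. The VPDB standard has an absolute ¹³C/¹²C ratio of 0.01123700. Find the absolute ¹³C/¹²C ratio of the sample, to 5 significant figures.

0.011328

R_sample = R_standard × (δ13C/1000 + 1)
R_sample = 0.01123700 × (8.1/1000 + 1) = 0.01123700 × 1.008100
R_sample = 0.0113280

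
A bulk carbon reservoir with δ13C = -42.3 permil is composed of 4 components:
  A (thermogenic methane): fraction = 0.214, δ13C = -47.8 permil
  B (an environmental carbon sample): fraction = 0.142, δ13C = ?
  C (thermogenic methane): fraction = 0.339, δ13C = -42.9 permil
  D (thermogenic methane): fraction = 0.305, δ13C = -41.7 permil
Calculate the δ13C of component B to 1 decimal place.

-33.9 permil

Isotope mass balance: δ_bulk = Σ fᵢ·δᵢ.
-42.3 = 0.214×(-47.8) + 0.142×δ_B + 0.339×(-42.9) + 0.305×(-41.7)
0.142·δ_B = -42.3 − (-37.491) = -4.809
δ_B = -4.809 / 0.142 = -33.87 permil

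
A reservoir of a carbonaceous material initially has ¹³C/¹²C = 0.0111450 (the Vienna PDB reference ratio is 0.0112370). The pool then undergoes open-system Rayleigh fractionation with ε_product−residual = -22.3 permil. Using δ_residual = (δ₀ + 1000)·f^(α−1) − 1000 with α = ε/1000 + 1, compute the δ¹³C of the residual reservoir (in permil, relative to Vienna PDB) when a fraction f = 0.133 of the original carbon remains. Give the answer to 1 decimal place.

δ₀ = (0.0111450/0.0112370 − 1)×1000 = (0.991813 − 1)×1000 = -8.187 permil
α − 1 = ε/1000 = -0.0223
f^(α−1) = 0.133^(-0.0223) = 1.046015
δ_res = (-8.187 + 1000) × 1.046015 − 1000 = 1037.451 − 1000 = 37.45 permil

37.5 permil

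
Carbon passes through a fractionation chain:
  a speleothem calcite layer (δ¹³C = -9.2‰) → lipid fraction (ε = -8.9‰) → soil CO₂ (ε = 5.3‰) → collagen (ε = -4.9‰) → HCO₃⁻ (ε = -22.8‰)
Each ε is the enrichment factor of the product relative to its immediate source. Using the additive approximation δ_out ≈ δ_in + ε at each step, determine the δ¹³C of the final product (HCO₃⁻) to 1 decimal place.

-40.5‰

step 1: δ ≈ -9.2 + (-8.9) = -18.1‰
step 2: δ ≈ -18.1 + (5.3) = -12.8‰
step 3: δ ≈ -12.8 + (-4.9) = -17.7‰
step 4: δ ≈ -17.7 + (-22.8) = -40.5‰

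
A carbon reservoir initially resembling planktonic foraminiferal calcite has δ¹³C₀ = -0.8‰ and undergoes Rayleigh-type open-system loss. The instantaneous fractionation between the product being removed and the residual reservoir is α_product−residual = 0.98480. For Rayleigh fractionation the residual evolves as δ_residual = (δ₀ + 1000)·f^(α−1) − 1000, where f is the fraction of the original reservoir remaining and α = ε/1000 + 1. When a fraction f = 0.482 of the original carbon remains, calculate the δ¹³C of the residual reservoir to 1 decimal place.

10.3‰

Rayleigh residual: δ_res = (δ₀ + 1000)·f^(α−1) − 1000
α − 1 = -0.01520
f^(α−1) = 0.482^(-0.01520) = 1.011155
δ_res = (-0.8 + 1000) × 1.011155 − 1000 = 1010.346 − 1000 = 10.35‰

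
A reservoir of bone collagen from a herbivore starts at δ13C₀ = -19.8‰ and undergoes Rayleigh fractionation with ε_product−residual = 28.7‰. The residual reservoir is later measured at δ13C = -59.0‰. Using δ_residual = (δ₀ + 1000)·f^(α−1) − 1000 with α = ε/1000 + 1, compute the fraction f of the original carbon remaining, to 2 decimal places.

0.24

α − 1 = ε/1000 = 0.0287
(δ_res + 1000)/(δ₀ + 1000) = (-59.0 + 1000)/(-19.8 + 1000) = 941.0/980.2 = 0.960008
f = 0.960008^(1/0.0287) = exp(ln(0.960008)/0.0287) = exp(-0.04081/0.0287)
f = exp(-1.4221) = 0.2412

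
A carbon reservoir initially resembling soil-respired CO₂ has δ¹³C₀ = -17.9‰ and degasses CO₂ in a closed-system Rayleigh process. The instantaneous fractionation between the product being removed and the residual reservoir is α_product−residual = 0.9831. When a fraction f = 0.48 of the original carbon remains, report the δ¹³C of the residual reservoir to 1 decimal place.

-5.6‰

Rayleigh residual: δ_res = (δ₀ + 1000)·f^(α−1) − 1000
α − 1 = -0.01690
f^(α−1) = 0.48^(-0.01690) = 1.012481
δ_res = (-17.9 + 1000) × 1.012481 − 1000 = 994.358 − 1000 = -5.64‰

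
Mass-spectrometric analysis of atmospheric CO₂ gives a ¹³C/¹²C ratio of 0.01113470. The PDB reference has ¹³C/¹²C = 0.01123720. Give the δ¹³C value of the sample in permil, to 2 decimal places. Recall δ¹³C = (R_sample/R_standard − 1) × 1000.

δ¹³C = (R_sample / R_standard − 1) × 1000
R_sample / R_standard = 0.01113470 / 0.01123720 = 0.990879
δ¹³C = (0.990879 − 1) × 1000 = -9.121 permil

-9.12 permil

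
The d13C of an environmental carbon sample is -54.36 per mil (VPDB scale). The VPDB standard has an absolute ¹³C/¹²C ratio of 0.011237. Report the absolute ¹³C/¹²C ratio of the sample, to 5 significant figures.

0.010626

R_sample = R_standard × (d13C/1000 + 1)
R_sample = 0.011237 × (-54.36/1000 + 1) = 0.011237 × 0.945640
R_sample = 0.0106262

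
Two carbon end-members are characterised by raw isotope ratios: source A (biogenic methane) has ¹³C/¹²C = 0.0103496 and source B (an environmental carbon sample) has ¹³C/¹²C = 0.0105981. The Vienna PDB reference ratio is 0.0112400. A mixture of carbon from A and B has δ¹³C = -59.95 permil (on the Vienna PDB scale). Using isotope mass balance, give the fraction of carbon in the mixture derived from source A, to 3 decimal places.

0.129

δ_A = (0.0103496/0.0112400 − 1)×1000 = (0.920783 − 1)×1000 = -79.217 permil
δ_B = (0.0105981/0.0112400 − 1)×1000 = (0.942891 − 1)×1000 = -57.109 permil
f_A = (δ_mix − δ_B)/(δ_A − δ_B) = (-59.95 − (-57.109))/(-79.217 − (-57.109))
f_A = -2.841 / -22.109 = 0.1285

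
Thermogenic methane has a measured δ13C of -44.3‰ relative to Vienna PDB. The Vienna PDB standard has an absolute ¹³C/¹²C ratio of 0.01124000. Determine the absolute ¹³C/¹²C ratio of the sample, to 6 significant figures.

0.0107421

R_sample = R_standard × (δ13C/1000 + 1)
R_sample = 0.01124000 × (-44.3/1000 + 1) = 0.01124000 × 0.955700
R_sample = 0.0107421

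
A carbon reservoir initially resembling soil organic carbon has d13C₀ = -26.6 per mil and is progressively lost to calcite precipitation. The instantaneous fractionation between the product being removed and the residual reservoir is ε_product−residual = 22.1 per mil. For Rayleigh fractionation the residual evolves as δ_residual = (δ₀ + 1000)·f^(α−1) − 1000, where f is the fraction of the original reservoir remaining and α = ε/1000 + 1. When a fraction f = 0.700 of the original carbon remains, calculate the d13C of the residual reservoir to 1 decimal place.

-34.2 per mil

Rayleigh residual: δ_res = (δ₀ + 1000)·f^(α−1) − 1000
α = ε/1000 + 1 = 1.02210, so α − 1 = 0.02210
f^(α−1) = 0.700^(0.02210) = 0.992148
δ_res = (-26.6 + 1000) × 0.992148 − 1000 = 965.757 − 1000 = -34.24 per mil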